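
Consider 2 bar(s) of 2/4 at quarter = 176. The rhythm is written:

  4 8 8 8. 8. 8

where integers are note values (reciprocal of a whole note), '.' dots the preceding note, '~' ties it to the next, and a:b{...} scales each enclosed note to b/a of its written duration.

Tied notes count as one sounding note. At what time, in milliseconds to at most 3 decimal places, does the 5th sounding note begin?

note 5 onset = 11/4b = 937.5ms

1. 0.0ms @ 0 + 340.909ms (1)
2. 340.909ms @ 1 + 170.455ms (1/2)
3. 511.364ms @ 3/2 + 170.455ms (1/2)
4. 681.818ms @ 2 + 255.682ms (3/4)
5. 937.5ms @ 11/4 + 255.682ms (3/4)
6. 1193.182ms @ 7/2 + 170.455ms (1/2)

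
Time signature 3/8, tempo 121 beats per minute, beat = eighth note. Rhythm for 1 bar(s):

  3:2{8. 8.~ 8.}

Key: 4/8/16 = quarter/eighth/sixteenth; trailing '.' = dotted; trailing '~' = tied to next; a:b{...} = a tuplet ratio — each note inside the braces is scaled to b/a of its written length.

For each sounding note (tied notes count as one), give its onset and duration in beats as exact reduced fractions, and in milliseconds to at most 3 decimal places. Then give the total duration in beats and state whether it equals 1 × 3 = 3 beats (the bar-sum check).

1) 0.0ms=0b +495.868ms=1b
2) 495.868ms=1b +991.736ms=2b
Σ=3b of 3 (121bpm 3/8) — PASS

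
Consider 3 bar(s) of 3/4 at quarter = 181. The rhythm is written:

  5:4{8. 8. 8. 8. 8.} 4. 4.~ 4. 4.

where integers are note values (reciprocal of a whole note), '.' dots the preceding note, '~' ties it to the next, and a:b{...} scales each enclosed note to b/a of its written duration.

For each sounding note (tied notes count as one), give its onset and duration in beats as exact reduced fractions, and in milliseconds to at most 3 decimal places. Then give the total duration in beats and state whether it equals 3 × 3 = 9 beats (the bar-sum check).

1) 0.0ms=0b +198.895ms=3/5b
2) 198.895ms=3/5b +198.895ms=3/5b
3) 397.79ms=6/5b +198.895ms=3/5b
4) 596.685ms=9/5b +198.895ms=3/5b
5) 795.58ms=12/5b +198.895ms=3/5b
6) 994.475ms=3b +497.238ms=3/2b
7) 1491.713ms=9/2b +994.475ms=3b
8) 2486.188ms=15/2b +497.238ms=3/2b
Σ=9b of 9 (181bpm 3/4) — PASS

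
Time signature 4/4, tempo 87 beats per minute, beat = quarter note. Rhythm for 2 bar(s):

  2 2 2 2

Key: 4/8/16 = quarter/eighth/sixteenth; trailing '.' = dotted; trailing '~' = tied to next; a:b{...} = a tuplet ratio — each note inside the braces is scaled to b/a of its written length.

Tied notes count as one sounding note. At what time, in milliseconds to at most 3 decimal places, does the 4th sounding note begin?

note 4 onset = 6b = 4137.931ms

1. 0.0ms @ 0 + 1379.31ms (2)
2. 1379.31ms @ 2 + 1379.31ms (2)
3. 2758.621ms @ 4 + 1379.31ms (2)
4. 4137.931ms @ 6 + 1379.31ms (2)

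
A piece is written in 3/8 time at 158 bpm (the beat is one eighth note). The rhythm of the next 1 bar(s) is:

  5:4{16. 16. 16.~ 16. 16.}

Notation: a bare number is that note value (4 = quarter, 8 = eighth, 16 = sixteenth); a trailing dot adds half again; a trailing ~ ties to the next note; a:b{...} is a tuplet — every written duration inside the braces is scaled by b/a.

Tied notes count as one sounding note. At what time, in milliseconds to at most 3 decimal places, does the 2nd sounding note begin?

note 2 onset = 3/5b = 227.848ms

1. 0.0ms @ 0 + 227.848ms (3/5)
2. 227.848ms @ 3/5 + 227.848ms (3/5)
3. 455.696ms @ 6/5 + 455.696ms (6/5)
4. 911.392ms @ 12/5 + 227.848ms (3/5)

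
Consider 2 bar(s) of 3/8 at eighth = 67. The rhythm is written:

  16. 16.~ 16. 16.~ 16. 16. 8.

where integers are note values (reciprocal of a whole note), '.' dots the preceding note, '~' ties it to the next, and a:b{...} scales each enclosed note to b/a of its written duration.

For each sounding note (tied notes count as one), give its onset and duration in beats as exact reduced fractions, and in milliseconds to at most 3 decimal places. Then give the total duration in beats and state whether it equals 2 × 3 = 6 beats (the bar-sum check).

1) 0.0ms=0b +671.642ms=3/4b
2) 671.642ms=3/4b +1343.284ms=3/2b
3) 2014.925ms=9/4b +1343.284ms=3/2b
4) 3358.209ms=15/4b +671.642ms=3/4b
5) 4029.851ms=9/2b +1343.284ms=3/2b
Σ=6b of 6 (67bpm 3/8) — PASS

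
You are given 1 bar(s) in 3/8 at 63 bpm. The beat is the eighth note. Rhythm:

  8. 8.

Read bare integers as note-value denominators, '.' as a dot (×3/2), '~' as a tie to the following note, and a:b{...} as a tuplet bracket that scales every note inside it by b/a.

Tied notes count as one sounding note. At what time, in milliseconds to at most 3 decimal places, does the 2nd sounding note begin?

note 2 onset = 3/2b = 1428.571ms

1. 0.0ms @ 0 + 1428.571ms (3/2)
2. 1428.571ms @ 3/2 + 1428.571ms (3/2)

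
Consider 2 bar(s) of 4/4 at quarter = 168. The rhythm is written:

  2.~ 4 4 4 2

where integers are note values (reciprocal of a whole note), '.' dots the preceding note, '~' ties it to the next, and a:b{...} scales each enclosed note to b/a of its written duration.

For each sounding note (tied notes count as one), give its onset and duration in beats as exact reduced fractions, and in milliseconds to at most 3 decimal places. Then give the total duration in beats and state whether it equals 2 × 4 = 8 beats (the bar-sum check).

1) 0.0ms=0b +1428.571ms=4b
2) 1428.571ms=4b +357.143ms=1b
3) 1785.714ms=5b +357.143ms=1b
4) 2142.857ms=6b +714.286ms=2b
Σ=8b of 8 (168bpm 4/4) — PASS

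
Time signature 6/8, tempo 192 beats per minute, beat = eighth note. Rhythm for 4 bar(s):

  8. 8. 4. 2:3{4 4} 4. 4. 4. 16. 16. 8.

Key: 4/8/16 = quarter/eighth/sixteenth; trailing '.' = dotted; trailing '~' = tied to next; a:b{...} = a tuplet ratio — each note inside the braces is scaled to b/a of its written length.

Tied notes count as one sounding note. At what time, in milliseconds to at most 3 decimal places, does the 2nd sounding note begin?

1. 0.0ms @ 0 + 468.75ms (3/2)
2. 468.75ms @ 3/2 + 468.75ms (3/2)
3. 937.5ms @ 3 + 937.5ms (3)
4. 1875.0ms @ 6 + 937.5ms (3)
5. 2812.5ms @ 9 + 937.5ms (3)
6. 3750.0ms @ 12 + 937.5ms (3)
7. 4687.5ms @ 15 + 937.5ms (3)
8. 5625.0ms @ 18 + 937.5ms (3)
9. 6562.5ms @ 21 + 234.375ms (3/4)
10. 6796.875ms @ 87/4 + 234.375ms (3/4)
11. 7031.25ms @ 45/2 + 468.75ms (3/2)

note 2 onset = 3/2b = 468.75ms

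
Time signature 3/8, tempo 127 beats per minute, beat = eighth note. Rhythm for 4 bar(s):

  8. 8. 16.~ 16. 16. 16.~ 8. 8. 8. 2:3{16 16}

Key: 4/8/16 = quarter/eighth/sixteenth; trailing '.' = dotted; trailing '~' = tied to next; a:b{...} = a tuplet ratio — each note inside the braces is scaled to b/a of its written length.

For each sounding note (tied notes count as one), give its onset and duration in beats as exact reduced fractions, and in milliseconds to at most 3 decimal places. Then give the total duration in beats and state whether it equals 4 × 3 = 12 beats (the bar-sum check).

1) 0.0ms=0b +708.661ms=3/2b
2) 708.661ms=3/2b +708.661ms=3/2b
3) 1417.323ms=3b +708.661ms=3/2b
4) 2125.984ms=9/2b +354.331ms=3/4b
5) 2480.315ms=21/4b +1062.992ms=9/4b
6) 3543.307ms=15/2b +708.661ms=3/2b
7) 4251.969ms=9b +708.661ms=3/2b
8) 4960.63ms=21/2b +354.331ms=3/4b
9) 5314.961ms=45/4b +354.331ms=3/4b
Σ=12b of 12 (127bpm 3/8) — PASS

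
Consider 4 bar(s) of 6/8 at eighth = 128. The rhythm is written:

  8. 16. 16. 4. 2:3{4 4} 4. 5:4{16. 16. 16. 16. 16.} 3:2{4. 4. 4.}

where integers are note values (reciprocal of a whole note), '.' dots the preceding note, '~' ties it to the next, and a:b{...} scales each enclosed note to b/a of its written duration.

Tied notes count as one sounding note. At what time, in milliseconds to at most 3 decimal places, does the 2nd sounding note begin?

note 2 onset = 3/2b = 703.125ms

1. 0.0ms @ 0 + 703.125ms (3/2)
2. 703.125ms @ 3/2 + 351.562ms (3/4)
3. 1054.688ms @ 9/4 + 351.562ms (3/4)
4. 1406.25ms @ 3 + 1406.25ms (3)
5. 2812.5ms @ 6 + 1406.25ms (3)
6. 4218.75ms @ 9 + 1406.25ms (3)
7. 5625.0ms @ 12 + 1406.25ms (3)
8. 7031.25ms @ 15 + 281.25ms (3/5)
9. 7312.5ms @ 78/5 + 281.25ms (3/5)
10. 7593.75ms @ 81/5 + 281.25ms (3/5)
11. 7875.0ms @ 84/5 + 281.25ms (3/5)
12. 8156.25ms @ 87/5 + 281.25ms (3/5)
13. 8437.5ms @ 18 + 937.5ms (2)
14. 9375.0ms @ 20 + 937.5ms (2)
15. 10312.5ms @ 22 + 937.5ms (2)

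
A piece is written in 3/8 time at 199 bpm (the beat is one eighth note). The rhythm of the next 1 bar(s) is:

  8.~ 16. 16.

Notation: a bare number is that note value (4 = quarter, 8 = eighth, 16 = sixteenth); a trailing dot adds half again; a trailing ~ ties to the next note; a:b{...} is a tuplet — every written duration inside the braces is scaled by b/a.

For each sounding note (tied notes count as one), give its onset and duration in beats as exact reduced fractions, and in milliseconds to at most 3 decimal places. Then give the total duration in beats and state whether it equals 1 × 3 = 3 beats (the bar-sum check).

1) 0.0ms=0b +678.392ms=9/4b
2) 678.392ms=9/4b +226.131ms=3/4b
Σ=3b of 3 (199bpm 3/8) — PASS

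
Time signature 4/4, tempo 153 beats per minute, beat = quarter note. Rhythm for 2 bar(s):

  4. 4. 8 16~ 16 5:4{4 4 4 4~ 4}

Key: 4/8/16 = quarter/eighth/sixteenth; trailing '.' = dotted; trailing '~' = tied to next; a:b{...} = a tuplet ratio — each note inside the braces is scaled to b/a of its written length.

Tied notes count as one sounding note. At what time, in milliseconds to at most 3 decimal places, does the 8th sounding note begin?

1. 0.0ms @ 0 + 588.235ms (3/2)
2. 588.235ms @ 3/2 + 588.235ms (3/2)
3. 1176.471ms @ 3 + 196.078ms (1/2)
4. 1372.549ms @ 7/2 + 196.078ms (1/2)
5. 1568.627ms @ 4 + 313.725ms (4/5)
6. 1882.353ms @ 24/5 + 313.725ms (4/5)
7. 2196.078ms @ 28/5 + 313.725ms (4/5)
8. 2509.804ms @ 32/5 + 627.451ms (8/5)

note 8 onset = 32/5b = 2509.804ms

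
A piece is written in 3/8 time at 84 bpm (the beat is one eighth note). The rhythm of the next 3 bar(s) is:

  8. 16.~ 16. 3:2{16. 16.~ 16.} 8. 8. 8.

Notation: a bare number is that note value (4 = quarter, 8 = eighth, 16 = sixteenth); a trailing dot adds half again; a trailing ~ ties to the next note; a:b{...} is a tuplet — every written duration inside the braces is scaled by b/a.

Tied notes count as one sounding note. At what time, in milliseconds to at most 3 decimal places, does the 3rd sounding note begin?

1. 0.0ms @ 0 + 1071.429ms (3/2)
2. 1071.429ms @ 3/2 + 1071.429ms (3/2)
3. 2142.857ms @ 3 + 357.143ms (1/2)
4. 2500.0ms @ 7/2 + 714.286ms (1)
5. 3214.286ms @ 9/2 + 1071.429ms (3/2)
6. 4285.714ms @ 6 + 1071.429ms (3/2)
7. 5357.143ms @ 15/2 + 1071.429ms (3/2)

note 3 onset = 3b = 2142.857ms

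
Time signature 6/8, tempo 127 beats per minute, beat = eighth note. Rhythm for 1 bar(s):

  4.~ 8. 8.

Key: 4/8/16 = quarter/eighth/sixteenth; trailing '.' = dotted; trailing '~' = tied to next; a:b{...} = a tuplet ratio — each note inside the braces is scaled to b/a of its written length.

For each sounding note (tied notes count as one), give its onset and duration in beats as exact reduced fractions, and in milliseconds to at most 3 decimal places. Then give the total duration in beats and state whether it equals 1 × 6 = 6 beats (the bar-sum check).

1) 0.0ms=0b +2125.984ms=9/2b
2) 2125.984ms=9/2b +708.661ms=3/2b
Σ=6b of 6 (127bpm 6/8) — PASS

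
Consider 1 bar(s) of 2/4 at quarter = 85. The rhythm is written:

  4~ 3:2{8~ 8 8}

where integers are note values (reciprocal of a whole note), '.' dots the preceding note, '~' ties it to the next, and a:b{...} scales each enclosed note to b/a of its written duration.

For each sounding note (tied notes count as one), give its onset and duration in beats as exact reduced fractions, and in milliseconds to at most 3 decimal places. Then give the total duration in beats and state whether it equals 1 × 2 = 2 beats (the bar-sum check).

1) 0.0ms=0b +1176.471ms=5/3b
2) 1176.471ms=5/3b +235.294ms=1/3b
Σ=2b of 2 (85bpm 2/4) — PASS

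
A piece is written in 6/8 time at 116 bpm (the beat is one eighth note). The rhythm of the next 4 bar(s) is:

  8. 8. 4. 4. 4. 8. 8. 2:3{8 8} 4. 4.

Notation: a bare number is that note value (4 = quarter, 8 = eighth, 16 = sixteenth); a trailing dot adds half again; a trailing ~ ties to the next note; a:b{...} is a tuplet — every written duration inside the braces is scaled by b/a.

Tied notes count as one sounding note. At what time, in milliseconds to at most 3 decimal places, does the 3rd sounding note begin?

note 3 onset = 3b = 1551.724ms

1. 0.0ms @ 0 + 775.862ms (3/2)
2. 775.862ms @ 3/2 + 775.862ms (3/2)
3. 1551.724ms @ 3 + 1551.724ms (3)
4. 3103.448ms @ 6 + 1551.724ms (3)
5. 4655.172ms @ 9 + 1551.724ms (3)
6. 6206.897ms @ 12 + 775.862ms (3/2)
7. 6982.759ms @ 27/2 + 775.862ms (3/2)
8. 7758.621ms @ 15 + 775.862ms (3/2)
9. 8534.483ms @ 33/2 + 775.862ms (3/2)
10. 9310.345ms @ 18 + 1551.724ms (3)
11. 10862.069ms @ 21 + 1551.724ms (3)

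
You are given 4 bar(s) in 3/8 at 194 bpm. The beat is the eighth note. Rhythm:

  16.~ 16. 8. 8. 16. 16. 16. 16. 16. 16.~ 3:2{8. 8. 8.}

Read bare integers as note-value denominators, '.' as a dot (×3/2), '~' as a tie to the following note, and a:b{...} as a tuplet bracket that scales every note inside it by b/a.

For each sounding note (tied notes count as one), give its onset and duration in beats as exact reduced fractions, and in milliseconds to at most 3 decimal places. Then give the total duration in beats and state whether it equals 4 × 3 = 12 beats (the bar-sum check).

1) 0.0ms=0b +463.918ms=3/2b
2) 463.918ms=3/2b +463.918ms=3/2b
3) 927.835ms=3b +463.918ms=3/2b
4) 1391.753ms=9/2b +231.959ms=3/4b
5) 1623.711ms=21/4b +231.959ms=3/4b
6) 1855.67ms=6b +231.959ms=3/4b
7) 2087.629ms=27/4b +231.959ms=3/4b
8) 2319.588ms=15/2b +231.959ms=3/4b
9) 2551.546ms=33/4b +541.237ms=7/4b
10) 3092.784ms=10b +309.278ms=1b
11) 3402.062ms=11b +309.278ms=1b
Σ=12b of 12 (194bpm 3/8) — PASS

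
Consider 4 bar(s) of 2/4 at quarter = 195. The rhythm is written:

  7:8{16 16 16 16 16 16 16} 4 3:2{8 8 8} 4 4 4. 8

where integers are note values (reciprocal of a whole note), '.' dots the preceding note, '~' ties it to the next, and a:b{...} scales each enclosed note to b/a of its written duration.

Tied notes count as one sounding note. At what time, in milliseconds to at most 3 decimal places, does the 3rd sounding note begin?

note 3 onset = 4/7b = 175.824ms

1. 0.0ms @ 0 + 87.912ms (2/7)
2. 87.912ms @ 2/7 + 87.912ms (2/7)
3. 175.824ms @ 4/7 + 87.912ms (2/7)
4. 263.736ms @ 6/7 + 87.912ms (2/7)
5. 351.648ms @ 8/7 + 87.912ms (2/7)
6. 439.56ms @ 10/7 + 87.912ms (2/7)
7. 527.473ms @ 12/7 + 87.912ms (2/7)
8. 615.385ms @ 2 + 307.692ms (1)
9. 923.077ms @ 3 + 102.564ms (1/3)
10. 1025.641ms @ 10/3 + 102.564ms (1/3)
11. 1128.205ms @ 11/3 + 102.564ms (1/3)
12. 1230.769ms @ 4 + 307.692ms (1)
13. 1538.462ms @ 5 + 307.692ms (1)
14. 1846.154ms @ 6 + 461.538ms (3/2)
15. 2307.692ms @ 15/2 + 153.846ms (1/2)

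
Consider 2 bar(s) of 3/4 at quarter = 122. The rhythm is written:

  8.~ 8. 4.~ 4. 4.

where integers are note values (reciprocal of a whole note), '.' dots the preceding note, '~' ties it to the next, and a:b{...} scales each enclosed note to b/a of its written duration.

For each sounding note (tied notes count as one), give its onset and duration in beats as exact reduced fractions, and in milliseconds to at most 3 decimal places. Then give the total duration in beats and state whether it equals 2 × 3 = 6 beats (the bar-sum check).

1) 0.0ms=0b +737.705ms=3/2b
2) 737.705ms=3/2b +1475.41ms=3b
3) 2213.115ms=9/2b +737.705ms=3/2b
Σ=6b of 6 (122bpm 3/4) — PASS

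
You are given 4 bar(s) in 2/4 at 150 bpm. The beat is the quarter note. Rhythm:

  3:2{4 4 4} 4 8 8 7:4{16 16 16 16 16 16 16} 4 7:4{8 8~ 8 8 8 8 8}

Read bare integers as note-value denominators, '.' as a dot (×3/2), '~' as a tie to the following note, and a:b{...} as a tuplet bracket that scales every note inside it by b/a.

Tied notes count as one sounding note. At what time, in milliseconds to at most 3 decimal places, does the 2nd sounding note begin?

note 2 onset = 2/3b = 266.667ms

1. 0.0ms @ 0 + 266.667ms (2/3)
2. 266.667ms @ 2/3 + 266.667ms (2/3)
3. 533.333ms @ 4/3 + 266.667ms (2/3)
4. 800.0ms @ 2 + 400.0ms (1)
5. 1200.0ms @ 3 + 200.0ms (1/2)
6. 1400.0ms @ 7/2 + 200.0ms (1/2)
7. 1600.0ms @ 4 + 57.143ms (1/7)
8. 1657.143ms @ 29/7 + 57.143ms (1/7)
9. 1714.286ms @ 30/7 + 57.143ms (1/7)
10. 1771.429ms @ 31/7 + 57.143ms (1/7)
11. 1828.571ms @ 32/7 + 57.143ms (1/7)
12. 1885.714ms @ 33/7 + 57.143ms (1/7)
13. 1942.857ms @ 34/7 + 57.143ms (1/7)
14. 2000.0ms @ 5 + 400.0ms (1)
15. 2400.0ms @ 6 + 114.286ms (2/7)
16. 2514.286ms @ 44/7 + 228.571ms (4/7)
17. 2742.857ms @ 48/7 + 114.286ms (2/7)
18. 2857.143ms @ 50/7 + 114.286ms (2/7)
19. 2971.429ms @ 52/7 + 114.286ms (2/7)
20. 3085.714ms @ 54/7 + 114.286ms (2/7)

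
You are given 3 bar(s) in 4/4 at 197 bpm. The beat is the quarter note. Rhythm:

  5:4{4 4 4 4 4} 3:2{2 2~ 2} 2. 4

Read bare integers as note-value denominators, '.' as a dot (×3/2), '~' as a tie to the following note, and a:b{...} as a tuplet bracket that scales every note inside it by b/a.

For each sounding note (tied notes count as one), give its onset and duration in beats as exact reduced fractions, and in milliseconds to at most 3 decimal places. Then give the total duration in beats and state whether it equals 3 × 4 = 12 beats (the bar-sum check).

1) 0.0ms=0b +243.655ms=4/5b
2) 243.655ms=4/5b +243.655ms=4/5b
3) 487.31ms=8/5b +243.655ms=4/5b
4) 730.964ms=12/5b +243.655ms=4/5b
5) 974.619ms=16/5b +243.655ms=4/5b
6) 1218.274ms=4b +406.091ms=4/3b
7) 1624.365ms=16/3b +812.183ms=8/3b
8) 2436.548ms=8b +913.706ms=3b
9) 3350.254ms=11b +304.569ms=1b
Σ=12b of 12 (197bpm 4/4) — PASS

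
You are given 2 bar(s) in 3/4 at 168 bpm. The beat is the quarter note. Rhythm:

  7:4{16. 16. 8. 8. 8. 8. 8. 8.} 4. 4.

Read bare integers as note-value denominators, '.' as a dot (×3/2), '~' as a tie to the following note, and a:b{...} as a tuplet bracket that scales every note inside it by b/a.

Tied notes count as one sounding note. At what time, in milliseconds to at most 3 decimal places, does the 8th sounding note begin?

note 8 onset = 18/7b = 918.367ms

1. 0.0ms @ 0 + 76.531ms (3/14)
2. 76.531ms @ 3/14 + 76.531ms (3/14)
3. 153.061ms @ 3/7 + 153.061ms (3/7)
4. 306.122ms @ 6/7 + 153.061ms (3/7)
5. 459.184ms @ 9/7 + 153.061ms (3/7)
6. 612.245ms @ 12/7 + 153.061ms (3/7)
7. 765.306ms @ 15/7 + 153.061ms (3/7)
8. 918.367ms @ 18/7 + 153.061ms (3/7)
9. 1071.429ms @ 3 + 535.714ms (3/2)
10. 1607.143ms @ 9/2 + 535.714ms (3/2)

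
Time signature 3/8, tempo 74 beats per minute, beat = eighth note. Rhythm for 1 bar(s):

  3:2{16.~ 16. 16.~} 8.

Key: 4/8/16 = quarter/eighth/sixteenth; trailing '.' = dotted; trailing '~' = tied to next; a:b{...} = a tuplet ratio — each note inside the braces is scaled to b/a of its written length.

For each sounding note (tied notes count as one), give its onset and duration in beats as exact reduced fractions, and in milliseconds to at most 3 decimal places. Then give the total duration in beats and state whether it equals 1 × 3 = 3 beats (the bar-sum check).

1) 0.0ms=0b +810.811ms=1b
2) 810.811ms=1b +1621.622ms=2b
Σ=3b of 3 (74bpm 3/8) — PASS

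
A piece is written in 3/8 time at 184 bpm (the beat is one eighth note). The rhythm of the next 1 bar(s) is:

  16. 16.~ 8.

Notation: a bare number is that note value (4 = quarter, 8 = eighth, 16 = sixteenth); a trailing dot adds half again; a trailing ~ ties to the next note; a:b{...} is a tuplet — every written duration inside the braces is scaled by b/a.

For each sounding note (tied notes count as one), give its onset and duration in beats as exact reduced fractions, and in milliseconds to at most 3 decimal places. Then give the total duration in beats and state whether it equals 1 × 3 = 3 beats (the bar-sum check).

1) 0.0ms=0b +244.565ms=3/4b
2) 244.565ms=3/4b +733.696ms=9/4b
Σ=3b of 3 (184bpm 3/8) — PASS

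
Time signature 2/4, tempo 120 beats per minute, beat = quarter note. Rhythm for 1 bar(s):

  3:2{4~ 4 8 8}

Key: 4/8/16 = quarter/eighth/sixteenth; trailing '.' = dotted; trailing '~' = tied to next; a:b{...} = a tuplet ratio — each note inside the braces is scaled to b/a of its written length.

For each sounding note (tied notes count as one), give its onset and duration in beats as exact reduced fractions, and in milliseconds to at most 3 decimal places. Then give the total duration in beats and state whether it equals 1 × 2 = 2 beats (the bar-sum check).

1) 0.0ms=0b +666.667ms=4/3b
2) 666.667ms=4/3b +166.667ms=1/3b
3) 833.333ms=5/3b +166.667ms=1/3b
Σ=2b of 2 (120bpm 2/4) — PASS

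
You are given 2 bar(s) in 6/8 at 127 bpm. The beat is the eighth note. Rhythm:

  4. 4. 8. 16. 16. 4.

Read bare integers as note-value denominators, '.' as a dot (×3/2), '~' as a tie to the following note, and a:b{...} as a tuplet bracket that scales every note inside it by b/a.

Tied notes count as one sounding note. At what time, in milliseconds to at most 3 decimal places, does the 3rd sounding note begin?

1. 0.0ms @ 0 + 1417.323ms (3)
2. 1417.323ms @ 3 + 1417.323ms (3)
3. 2834.646ms @ 6 + 708.661ms (3/2)
4. 3543.307ms @ 15/2 + 354.331ms (3/4)
5. 3897.638ms @ 33/4 + 354.331ms (3/4)
6. 4251.969ms @ 9 + 1417.323ms (3)

note 3 onset = 6b = 2834.646ms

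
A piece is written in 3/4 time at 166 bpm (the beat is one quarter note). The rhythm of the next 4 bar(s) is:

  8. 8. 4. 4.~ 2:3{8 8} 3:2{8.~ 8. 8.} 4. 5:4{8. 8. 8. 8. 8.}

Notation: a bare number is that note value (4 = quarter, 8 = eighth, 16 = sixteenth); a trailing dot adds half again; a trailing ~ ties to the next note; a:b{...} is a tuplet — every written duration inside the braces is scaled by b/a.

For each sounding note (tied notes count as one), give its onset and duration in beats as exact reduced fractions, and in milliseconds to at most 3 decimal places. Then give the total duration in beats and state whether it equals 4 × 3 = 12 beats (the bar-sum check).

1) 0.0ms=0b +271.084ms=3/4b
2) 271.084ms=3/4b +271.084ms=3/4b
3) 542.169ms=3/2b +542.169ms=3/2b
4) 1084.337ms=3b +813.253ms=9/4b
5) 1897.59ms=21/4b +271.084ms=3/4b
6) 2168.675ms=6b +361.446ms=1b
7) 2530.12ms=7b +180.723ms=1/2b
8) 2710.843ms=15/2b +542.169ms=3/2b
9) 3253.012ms=9b +216.867ms=3/5b
10) 3469.88ms=48/5b +216.867ms=3/5b
11) 3686.747ms=51/5b +216.867ms=3/5b
12) 3903.614ms=54/5b +216.867ms=3/5b
13) 4120.482ms=57/5b +216.867ms=3/5b
Σ=12b of 12 (166bpm 3/4) — PASS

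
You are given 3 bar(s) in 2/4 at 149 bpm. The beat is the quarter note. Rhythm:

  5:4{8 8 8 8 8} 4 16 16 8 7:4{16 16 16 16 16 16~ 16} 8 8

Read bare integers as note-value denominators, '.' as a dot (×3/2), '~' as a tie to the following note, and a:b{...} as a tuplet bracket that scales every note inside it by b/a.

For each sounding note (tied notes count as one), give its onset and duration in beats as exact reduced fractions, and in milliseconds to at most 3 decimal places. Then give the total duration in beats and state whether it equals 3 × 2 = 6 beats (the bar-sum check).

1) 0.0ms=0b +161.074ms=2/5b
2) 161.074ms=2/5b +161.074ms=2/5b
3) 322.148ms=4/5b +161.074ms=2/5b
4) 483.221ms=6/5b +161.074ms=2/5b
5) 644.295ms=8/5b +161.074ms=2/5b
6) 805.369ms=2b +402.685ms=1b
7) 1208.054ms=3b +100.671ms=1/4b
8) 1308.725ms=13/4b +100.671ms=1/4b
9) 1409.396ms=7/2b +201.342ms=1/2b
10) 1610.738ms=4b +57.526ms=1/7b
11) 1668.265ms=29/7b +57.526ms=1/7b
12) 1725.791ms=30/7b +57.526ms=1/7b
13) 1783.317ms=31/7b +57.526ms=1/7b
14) 1840.844ms=32/7b +57.526ms=1/7b
15) 1898.37ms=33/7b +115.053ms=2/7b
16) 2013.423ms=5b +201.342ms=1/2b
17) 2214.765ms=11/2b +201.342ms=1/2b
Σ=6b of 6 (149bpm 2/4) — PASS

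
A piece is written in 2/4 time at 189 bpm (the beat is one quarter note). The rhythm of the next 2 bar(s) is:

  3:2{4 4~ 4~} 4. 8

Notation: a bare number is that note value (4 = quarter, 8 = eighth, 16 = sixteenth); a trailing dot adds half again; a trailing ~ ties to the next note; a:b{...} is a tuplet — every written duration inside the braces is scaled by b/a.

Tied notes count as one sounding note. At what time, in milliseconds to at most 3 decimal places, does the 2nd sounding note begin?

note 2 onset = 2/3b = 211.64ms

1. 0.0ms @ 0 + 211.64ms (2/3)
2. 211.64ms @ 2/3 + 899.471ms (17/6)
3. 1111.111ms @ 7/2 + 158.73ms (1/2)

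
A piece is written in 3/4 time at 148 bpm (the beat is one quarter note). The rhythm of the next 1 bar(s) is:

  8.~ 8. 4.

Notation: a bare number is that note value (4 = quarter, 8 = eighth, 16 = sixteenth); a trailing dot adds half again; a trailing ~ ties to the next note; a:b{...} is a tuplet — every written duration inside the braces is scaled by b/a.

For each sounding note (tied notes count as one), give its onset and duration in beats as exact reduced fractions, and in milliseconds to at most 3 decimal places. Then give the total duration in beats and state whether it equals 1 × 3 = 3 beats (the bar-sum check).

1) 0.0ms=0b +608.108ms=3/2b
2) 608.108ms=3/2b +608.108ms=3/2b
Σ=3b of 3 (148bpm 3/4) — PASS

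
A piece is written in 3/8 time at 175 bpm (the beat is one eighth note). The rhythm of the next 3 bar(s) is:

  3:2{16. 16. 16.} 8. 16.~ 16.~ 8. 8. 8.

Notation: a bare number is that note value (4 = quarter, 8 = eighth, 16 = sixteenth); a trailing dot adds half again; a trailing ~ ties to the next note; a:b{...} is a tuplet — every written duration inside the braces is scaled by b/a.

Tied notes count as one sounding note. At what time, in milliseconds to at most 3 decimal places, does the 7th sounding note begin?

1. 0.0ms @ 0 + 171.429ms (1/2)
2. 171.429ms @ 1/2 + 171.429ms (1/2)
3. 342.857ms @ 1 + 171.429ms (1/2)
4. 514.286ms @ 3/2 + 514.286ms (3/2)
5. 1028.571ms @ 3 + 1028.571ms (3)
6. 2057.143ms @ 6 + 514.286ms (3/2)
7. 2571.429ms @ 15/2 + 514.286ms (3/2)

note 7 onset = 15/2b = 2571.429ms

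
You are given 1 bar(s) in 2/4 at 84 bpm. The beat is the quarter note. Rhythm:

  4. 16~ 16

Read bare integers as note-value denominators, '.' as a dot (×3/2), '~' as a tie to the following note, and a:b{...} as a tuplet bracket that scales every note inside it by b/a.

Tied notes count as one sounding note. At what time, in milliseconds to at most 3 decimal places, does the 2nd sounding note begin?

note 2 onset = 3/2b = 1071.429ms

1. 0.0ms @ 0 + 1071.429ms (3/2)
2. 1071.429ms @ 3/2 + 357.143ms (1/2)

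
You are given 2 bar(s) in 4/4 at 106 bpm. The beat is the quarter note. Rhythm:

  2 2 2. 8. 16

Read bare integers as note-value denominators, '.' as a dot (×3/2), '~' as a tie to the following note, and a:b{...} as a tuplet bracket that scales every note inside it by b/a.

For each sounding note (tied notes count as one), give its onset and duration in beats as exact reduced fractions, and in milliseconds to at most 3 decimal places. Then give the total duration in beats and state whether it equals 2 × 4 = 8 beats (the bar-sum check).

1) 0.0ms=0b +1132.075ms=2b
2) 1132.075ms=2b +1132.075ms=2b
3) 2264.151ms=4b +1698.113ms=3b
4) 3962.264ms=7b +424.528ms=3/4b
5) 4386.792ms=31/4b +141.509ms=1/4b
Σ=8b of 8 (106bpm 4/4) — PASS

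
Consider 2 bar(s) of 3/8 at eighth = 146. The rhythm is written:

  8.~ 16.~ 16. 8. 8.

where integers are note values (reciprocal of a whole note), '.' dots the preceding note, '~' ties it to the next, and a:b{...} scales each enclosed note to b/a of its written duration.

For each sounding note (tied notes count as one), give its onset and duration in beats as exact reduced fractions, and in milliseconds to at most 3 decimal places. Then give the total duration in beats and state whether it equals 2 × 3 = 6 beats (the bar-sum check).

1) 0.0ms=0b +1232.877ms=3b
2) 1232.877ms=3b +616.438ms=3/2b
3) 1849.315ms=9/2b +616.438ms=3/2b
Σ=6b of 6 (146bpm 3/8) — PASS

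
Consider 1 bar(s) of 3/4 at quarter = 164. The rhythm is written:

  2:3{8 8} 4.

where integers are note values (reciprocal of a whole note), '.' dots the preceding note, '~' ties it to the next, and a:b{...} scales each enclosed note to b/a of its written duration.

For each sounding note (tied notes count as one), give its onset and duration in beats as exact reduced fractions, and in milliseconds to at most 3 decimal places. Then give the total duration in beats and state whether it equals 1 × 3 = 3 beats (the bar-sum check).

1) 0.0ms=0b +274.39ms=3/4b
2) 274.39ms=3/4b +274.39ms=3/4b
3) 548.78ms=3/2b +548.78ms=3/2b
Σ=3b of 3 (164bpm 3/4) — PASS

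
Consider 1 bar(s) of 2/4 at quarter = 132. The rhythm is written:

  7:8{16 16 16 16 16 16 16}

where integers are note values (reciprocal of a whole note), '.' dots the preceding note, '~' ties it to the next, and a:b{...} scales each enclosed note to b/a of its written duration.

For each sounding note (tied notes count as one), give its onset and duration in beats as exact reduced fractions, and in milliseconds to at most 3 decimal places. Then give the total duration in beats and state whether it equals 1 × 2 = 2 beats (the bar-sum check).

1) 0.0ms=0b +129.87ms=2/7b
2) 129.87ms=2/7b +129.87ms=2/7b
3) 259.74ms=4/7b +129.87ms=2/7b
4) 389.61ms=6/7b +129.87ms=2/7b
5) 519.481ms=8/7b +129.87ms=2/7b
6) 649.351ms=10/7b +129.87ms=2/7b
7) 779.221ms=12/7b +129.87ms=2/7b
Σ=2b of 2 (132bpm 2/4) — PASS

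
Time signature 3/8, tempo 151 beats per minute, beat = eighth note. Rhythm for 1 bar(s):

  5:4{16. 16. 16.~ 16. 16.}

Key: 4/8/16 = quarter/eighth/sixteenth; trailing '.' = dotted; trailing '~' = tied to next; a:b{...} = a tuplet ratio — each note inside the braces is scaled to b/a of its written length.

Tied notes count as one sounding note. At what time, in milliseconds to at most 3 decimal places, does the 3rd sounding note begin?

note 3 onset = 6/5b = 476.821ms

1. 0.0ms @ 0 + 238.411ms (3/5)
2. 238.411ms @ 3/5 + 238.411ms (3/5)
3. 476.821ms @ 6/5 + 476.821ms (6/5)
4. 953.642ms @ 12/5 + 238.411ms (3/5)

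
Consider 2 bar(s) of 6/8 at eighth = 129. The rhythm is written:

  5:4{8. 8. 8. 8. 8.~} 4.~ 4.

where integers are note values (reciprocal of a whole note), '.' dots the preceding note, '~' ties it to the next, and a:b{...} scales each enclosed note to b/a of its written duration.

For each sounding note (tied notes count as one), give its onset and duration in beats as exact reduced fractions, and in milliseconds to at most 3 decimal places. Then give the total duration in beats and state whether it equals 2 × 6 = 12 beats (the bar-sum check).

1) 0.0ms=0b +558.14ms=6/5b
2) 558.14ms=6/5b +558.14ms=6/5b
3) 1116.279ms=12/5b +558.14ms=6/5b
4) 1674.419ms=18/5b +558.14ms=6/5b
5) 2232.558ms=24/5b +3348.837ms=36/5b
Σ=12b of 12 (129bpm 6/8) — PASS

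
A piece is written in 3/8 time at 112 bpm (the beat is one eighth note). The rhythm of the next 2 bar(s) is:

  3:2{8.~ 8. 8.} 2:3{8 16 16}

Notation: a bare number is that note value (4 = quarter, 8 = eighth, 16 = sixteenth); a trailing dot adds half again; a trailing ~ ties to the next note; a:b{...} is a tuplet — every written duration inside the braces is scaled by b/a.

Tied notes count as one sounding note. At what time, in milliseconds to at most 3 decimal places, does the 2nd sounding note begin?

note 2 onset = 2b = 1071.429ms

1. 0.0ms @ 0 + 1071.429ms (2)
2. 1071.429ms @ 2 + 535.714ms (1)
3. 1607.143ms @ 3 + 803.571ms (3/2)
4. 2410.714ms @ 9/2 + 401.786ms (3/4)
5. 2812.5ms @ 21/4 + 401.786ms (3/4)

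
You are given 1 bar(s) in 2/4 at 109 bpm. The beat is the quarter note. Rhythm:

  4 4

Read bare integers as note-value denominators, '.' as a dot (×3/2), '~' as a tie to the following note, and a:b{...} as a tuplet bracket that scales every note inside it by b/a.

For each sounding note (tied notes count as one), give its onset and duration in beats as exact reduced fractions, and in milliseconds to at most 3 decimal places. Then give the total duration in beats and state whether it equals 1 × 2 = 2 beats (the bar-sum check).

1) 0.0ms=0b +550.459ms=1b
2) 550.459ms=1b +550.459ms=1b
Σ=2b of 2 (109bpm 2/4) — PASS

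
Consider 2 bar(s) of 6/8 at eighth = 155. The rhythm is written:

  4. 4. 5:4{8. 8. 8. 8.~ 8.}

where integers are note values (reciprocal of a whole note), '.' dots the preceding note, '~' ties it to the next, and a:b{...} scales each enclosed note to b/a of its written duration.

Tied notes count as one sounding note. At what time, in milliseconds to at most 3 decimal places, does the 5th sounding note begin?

note 5 onset = 42/5b = 3251.613ms

1. 0.0ms @ 0 + 1161.29ms (3)
2. 1161.29ms @ 3 + 1161.29ms (3)
3. 2322.581ms @ 6 + 464.516ms (6/5)
4. 2787.097ms @ 36/5 + 464.516ms (6/5)
5. 3251.613ms @ 42/5 + 464.516ms (6/5)
6. 3716.129ms @ 48/5 + 929.032ms (12/5)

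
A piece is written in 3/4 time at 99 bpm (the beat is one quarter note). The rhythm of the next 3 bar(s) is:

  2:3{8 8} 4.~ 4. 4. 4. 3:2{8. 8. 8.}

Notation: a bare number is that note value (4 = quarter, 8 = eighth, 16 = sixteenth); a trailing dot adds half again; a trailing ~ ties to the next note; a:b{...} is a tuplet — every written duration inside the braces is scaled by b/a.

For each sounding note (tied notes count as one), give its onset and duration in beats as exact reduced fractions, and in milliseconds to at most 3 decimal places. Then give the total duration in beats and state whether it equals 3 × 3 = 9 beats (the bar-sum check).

1) 0.0ms=0b +454.545ms=3/4b
2) 454.545ms=3/4b +454.545ms=3/4b
3) 909.091ms=3/2b +1818.182ms=3b
4) 2727.273ms=9/2b +909.091ms=3/2b
5) 3636.364ms=6b +909.091ms=3/2b
6) 4545.455ms=15/2b +303.03ms=1/2b
7) 4848.485ms=8b +303.03ms=1/2b
8) 5151.515ms=17/2b +303.03ms=1/2b
Σ=9b of 9 (99bpm 3/4) — PASS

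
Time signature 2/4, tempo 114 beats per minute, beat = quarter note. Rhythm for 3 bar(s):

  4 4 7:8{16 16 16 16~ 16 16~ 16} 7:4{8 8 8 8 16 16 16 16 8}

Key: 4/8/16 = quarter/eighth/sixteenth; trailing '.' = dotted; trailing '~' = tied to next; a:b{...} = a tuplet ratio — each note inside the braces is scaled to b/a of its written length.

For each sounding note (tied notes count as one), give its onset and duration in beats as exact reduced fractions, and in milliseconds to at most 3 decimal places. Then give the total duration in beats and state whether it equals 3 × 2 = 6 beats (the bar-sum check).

1) 0.0ms=0b +526.316ms=1b
2) 526.316ms=1b +526.316ms=1b
3) 1052.632ms=2b +150.376ms=2/7b
4) 1203.008ms=16/7b +150.376ms=2/7b
5) 1353.383ms=18/7b +150.376ms=2/7b
6) 1503.759ms=20/7b +300.752ms=4/7b
7) 1804.511ms=24/7b +300.752ms=4/7b
8) 2105.263ms=4b +150.376ms=2/7b
9) 2255.639ms=30/7b +150.376ms=2/7b
10) 2406.015ms=32/7b +150.376ms=2/7b
11) 2556.391ms=34/7b +150.376ms=2/7b
12) 2706.767ms=36/7b +75.188ms=1/7b
13) 2781.955ms=37/7b +75.188ms=1/7b
14) 2857.143ms=38/7b +75.188ms=1/7b
15) 2932.331ms=39/7b +75.188ms=1/7b
16) 3007.519ms=40/7b +150.376ms=2/7b
Σ=6b of 6 (114bpm 2/4) — PASS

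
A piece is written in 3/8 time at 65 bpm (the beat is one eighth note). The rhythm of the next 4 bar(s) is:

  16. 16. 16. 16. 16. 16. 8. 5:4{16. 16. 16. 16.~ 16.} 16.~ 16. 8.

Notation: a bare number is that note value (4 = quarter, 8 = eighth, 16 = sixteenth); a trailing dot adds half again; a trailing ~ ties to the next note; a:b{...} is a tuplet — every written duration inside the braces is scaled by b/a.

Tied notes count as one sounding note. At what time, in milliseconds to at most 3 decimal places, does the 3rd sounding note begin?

note 3 onset = 3/2b = 1384.615ms

1. 0.0ms @ 0 + 692.308ms (3/4)
2. 692.308ms @ 3/4 + 692.308ms (3/4)
3. 1384.615ms @ 3/2 + 692.308ms (3/4)
4. 2076.923ms @ 9/4 + 692.308ms (3/4)
5. 2769.231ms @ 3 + 692.308ms (3/4)
6. 3461.538ms @ 15/4 + 692.308ms (3/4)
7. 4153.846ms @ 9/2 + 1384.615ms (3/2)
8. 5538.462ms @ 6 + 553.846ms (3/5)
9. 6092.308ms @ 33/5 + 553.846ms (3/5)
10. 6646.154ms @ 36/5 + 553.846ms (3/5)
11. 7200.0ms @ 39/5 + 1107.692ms (6/5)
12. 8307.692ms @ 9 + 1384.615ms (3/2)
13. 9692.308ms @ 21/2 + 1384.615ms (3/2)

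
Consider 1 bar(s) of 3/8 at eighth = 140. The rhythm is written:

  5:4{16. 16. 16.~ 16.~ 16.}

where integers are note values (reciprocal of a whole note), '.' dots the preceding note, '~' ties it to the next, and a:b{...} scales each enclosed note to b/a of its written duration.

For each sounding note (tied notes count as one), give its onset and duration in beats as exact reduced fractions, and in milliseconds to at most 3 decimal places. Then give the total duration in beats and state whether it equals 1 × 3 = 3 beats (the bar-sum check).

1) 0.0ms=0b +257.143ms=3/5b
2) 257.143ms=3/5b +257.143ms=3/5b
3) 514.286ms=6/5b +771.429ms=9/5b
Σ=3b of 3 (140bpm 3/8) — PASS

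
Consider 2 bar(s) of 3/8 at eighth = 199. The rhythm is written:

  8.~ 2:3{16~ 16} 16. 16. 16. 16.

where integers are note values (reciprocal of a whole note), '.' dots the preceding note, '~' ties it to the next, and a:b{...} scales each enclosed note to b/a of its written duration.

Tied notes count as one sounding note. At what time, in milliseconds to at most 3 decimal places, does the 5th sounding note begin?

1. 0.0ms @ 0 + 904.523ms (3)
2. 904.523ms @ 3 + 226.131ms (3/4)
3. 1130.653ms @ 15/4 + 226.131ms (3/4)
4. 1356.784ms @ 9/2 + 226.131ms (3/4)
5. 1582.915ms @ 21/4 + 226.131ms (3/4)

note 5 onset = 21/4b = 1582.915ms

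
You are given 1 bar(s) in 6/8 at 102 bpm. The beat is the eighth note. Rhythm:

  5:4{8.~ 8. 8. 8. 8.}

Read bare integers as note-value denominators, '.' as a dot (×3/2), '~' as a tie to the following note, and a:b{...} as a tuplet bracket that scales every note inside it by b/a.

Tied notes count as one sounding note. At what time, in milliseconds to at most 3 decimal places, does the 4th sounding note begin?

1. 0.0ms @ 0 + 1411.765ms (12/5)
2. 1411.765ms @ 12/5 + 705.882ms (6/5)
3. 2117.647ms @ 18/5 + 705.882ms (6/5)
4. 2823.529ms @ 24/5 + 705.882ms (6/5)

note 4 onset = 24/5b = 2823.529ms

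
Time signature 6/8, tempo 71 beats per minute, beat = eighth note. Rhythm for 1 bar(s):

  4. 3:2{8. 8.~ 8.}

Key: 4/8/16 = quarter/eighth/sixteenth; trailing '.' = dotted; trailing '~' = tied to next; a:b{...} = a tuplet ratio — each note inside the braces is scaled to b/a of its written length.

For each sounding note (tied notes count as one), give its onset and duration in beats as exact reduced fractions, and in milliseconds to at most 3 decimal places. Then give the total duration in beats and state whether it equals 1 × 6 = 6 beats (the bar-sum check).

1) 0.0ms=0b +2535.211ms=3b
2) 2535.211ms=3b +845.07ms=1b
3) 3380.282ms=4b +1690.141ms=2b
Σ=6b of 6 (71bpm 6/8) — PASS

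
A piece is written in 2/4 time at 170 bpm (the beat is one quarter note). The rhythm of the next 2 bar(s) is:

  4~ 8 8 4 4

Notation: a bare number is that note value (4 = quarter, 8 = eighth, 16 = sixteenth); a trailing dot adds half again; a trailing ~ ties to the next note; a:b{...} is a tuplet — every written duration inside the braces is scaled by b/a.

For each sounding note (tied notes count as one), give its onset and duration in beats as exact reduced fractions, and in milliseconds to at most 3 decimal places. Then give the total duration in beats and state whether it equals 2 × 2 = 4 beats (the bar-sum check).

1) 0.0ms=0b +529.412ms=3/2b
2) 529.412ms=3/2b +176.471ms=1/2b
3) 705.882ms=2b +352.941ms=1b
4) 1058.824ms=3b +352.941ms=1b
Σ=4b of 4 (170bpm 2/4) — PASS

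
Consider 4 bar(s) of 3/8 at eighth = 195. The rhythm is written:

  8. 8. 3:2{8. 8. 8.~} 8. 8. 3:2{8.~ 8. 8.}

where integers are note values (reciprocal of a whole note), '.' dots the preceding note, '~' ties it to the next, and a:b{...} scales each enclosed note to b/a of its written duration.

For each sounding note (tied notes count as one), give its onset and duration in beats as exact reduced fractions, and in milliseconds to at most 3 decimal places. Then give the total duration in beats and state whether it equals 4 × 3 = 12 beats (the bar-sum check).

1) 0.0ms=0b +461.538ms=3/2b
2) 461.538ms=3/2b +461.538ms=3/2b
3) 923.077ms=3b +307.692ms=1b
4) 1230.769ms=4b +307.692ms=1b
5) 1538.462ms=5b +769.231ms=5/2b
6) 2307.692ms=15/2b +461.538ms=3/2b
7) 2769.231ms=9b +615.385ms=2b
8) 3384.615ms=11b +307.692ms=1b
Σ=12b of 12 (195bpm 3/8) — PASS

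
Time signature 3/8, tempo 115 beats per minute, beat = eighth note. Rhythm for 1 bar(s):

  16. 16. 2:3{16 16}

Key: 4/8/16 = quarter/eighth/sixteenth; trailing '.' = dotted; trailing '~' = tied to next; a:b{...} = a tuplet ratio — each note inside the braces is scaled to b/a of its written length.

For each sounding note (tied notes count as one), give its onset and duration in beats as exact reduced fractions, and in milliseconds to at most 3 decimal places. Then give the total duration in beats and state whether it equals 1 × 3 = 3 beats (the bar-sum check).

1) 0.0ms=0b +391.304ms=3/4b
2) 391.304ms=3/4b +391.304ms=3/4b
3) 782.609ms=3/2b +391.304ms=3/4b
4) 1173.913ms=9/4b +391.304ms=3/4b
Σ=3b of 3 (115bpm 3/8) — PASS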